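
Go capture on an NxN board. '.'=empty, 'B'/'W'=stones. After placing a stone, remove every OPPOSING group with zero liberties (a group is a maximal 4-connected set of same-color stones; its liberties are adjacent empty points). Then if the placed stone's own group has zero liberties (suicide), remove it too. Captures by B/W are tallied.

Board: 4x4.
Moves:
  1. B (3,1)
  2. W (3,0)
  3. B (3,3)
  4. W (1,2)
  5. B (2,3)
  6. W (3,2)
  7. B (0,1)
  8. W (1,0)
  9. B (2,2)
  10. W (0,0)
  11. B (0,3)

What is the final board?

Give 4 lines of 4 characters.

Answer: WB.B
W.W.
..BB
WB.B

Derivation:
Move 1: B@(3,1) -> caps B=0 W=0
Move 2: W@(3,0) -> caps B=0 W=0
Move 3: B@(3,3) -> caps B=0 W=0
Move 4: W@(1,2) -> caps B=0 W=0
Move 5: B@(2,3) -> caps B=0 W=0
Move 6: W@(3,2) -> caps B=0 W=0
Move 7: B@(0,1) -> caps B=0 W=0
Move 8: W@(1,0) -> caps B=0 W=0
Move 9: B@(2,2) -> caps B=1 W=0
Move 10: W@(0,0) -> caps B=1 W=0
Move 11: B@(0,3) -> caps B=1 W=0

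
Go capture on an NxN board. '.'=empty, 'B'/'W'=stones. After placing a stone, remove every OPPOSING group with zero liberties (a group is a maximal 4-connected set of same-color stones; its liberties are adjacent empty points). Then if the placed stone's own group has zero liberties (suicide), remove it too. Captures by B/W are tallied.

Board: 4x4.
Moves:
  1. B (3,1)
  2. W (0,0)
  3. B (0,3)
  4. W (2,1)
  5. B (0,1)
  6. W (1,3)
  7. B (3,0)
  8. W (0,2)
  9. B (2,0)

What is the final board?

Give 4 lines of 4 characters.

Answer: WBW.
...W
BW..
BB..

Derivation:
Move 1: B@(3,1) -> caps B=0 W=0
Move 2: W@(0,0) -> caps B=0 W=0
Move 3: B@(0,3) -> caps B=0 W=0
Move 4: W@(2,1) -> caps B=0 W=0
Move 5: B@(0,1) -> caps B=0 W=0
Move 6: W@(1,3) -> caps B=0 W=0
Move 7: B@(3,0) -> caps B=0 W=0
Move 8: W@(0,2) -> caps B=0 W=1
Move 9: B@(2,0) -> caps B=0 W=1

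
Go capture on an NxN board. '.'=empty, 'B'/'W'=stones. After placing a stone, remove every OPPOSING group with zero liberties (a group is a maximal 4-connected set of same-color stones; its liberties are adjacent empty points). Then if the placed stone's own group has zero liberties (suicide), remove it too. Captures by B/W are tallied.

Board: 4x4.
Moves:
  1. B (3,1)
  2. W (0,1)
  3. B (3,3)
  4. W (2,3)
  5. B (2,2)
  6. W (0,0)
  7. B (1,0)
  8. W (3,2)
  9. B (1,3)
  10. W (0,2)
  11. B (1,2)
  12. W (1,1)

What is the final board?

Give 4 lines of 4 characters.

Move 1: B@(3,1) -> caps B=0 W=0
Move 2: W@(0,1) -> caps B=0 W=0
Move 3: B@(3,3) -> caps B=0 W=0
Move 4: W@(2,3) -> caps B=0 W=0
Move 5: B@(2,2) -> caps B=0 W=0
Move 6: W@(0,0) -> caps B=0 W=0
Move 7: B@(1,0) -> caps B=0 W=0
Move 8: W@(3,2) -> caps B=0 W=1
Move 9: B@(1,3) -> caps B=0 W=1
Move 10: W@(0,2) -> caps B=0 W=1
Move 11: B@(1,2) -> caps B=0 W=1
Move 12: W@(1,1) -> caps B=0 W=1

Answer: WWW.
BWBB
..BW
.BW.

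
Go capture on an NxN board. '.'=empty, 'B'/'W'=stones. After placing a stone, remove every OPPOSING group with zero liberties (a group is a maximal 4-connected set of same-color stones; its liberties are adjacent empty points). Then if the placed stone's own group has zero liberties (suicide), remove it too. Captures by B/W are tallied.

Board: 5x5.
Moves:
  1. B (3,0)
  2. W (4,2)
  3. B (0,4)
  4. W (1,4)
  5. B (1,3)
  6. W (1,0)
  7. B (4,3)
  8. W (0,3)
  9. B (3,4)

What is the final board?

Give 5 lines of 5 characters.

Answer: ...W.
W..BW
.....
B...B
..WB.

Derivation:
Move 1: B@(3,0) -> caps B=0 W=0
Move 2: W@(4,2) -> caps B=0 W=0
Move 3: B@(0,4) -> caps B=0 W=0
Move 4: W@(1,4) -> caps B=0 W=0
Move 5: B@(1,3) -> caps B=0 W=0
Move 6: W@(1,0) -> caps B=0 W=0
Move 7: B@(4,3) -> caps B=0 W=0
Move 8: W@(0,3) -> caps B=0 W=1
Move 9: B@(3,4) -> caps B=0 W=1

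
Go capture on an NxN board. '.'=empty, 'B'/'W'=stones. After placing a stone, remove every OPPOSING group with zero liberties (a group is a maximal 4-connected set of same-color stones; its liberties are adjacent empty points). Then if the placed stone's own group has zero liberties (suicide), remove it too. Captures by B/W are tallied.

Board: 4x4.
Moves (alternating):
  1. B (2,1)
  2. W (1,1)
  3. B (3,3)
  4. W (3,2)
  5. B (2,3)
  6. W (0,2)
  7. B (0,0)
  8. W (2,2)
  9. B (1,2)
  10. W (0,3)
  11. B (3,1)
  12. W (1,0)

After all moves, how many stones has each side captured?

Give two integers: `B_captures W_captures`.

Move 1: B@(2,1) -> caps B=0 W=0
Move 2: W@(1,1) -> caps B=0 W=0
Move 3: B@(3,3) -> caps B=0 W=0
Move 4: W@(3,2) -> caps B=0 W=0
Move 5: B@(2,3) -> caps B=0 W=0
Move 6: W@(0,2) -> caps B=0 W=0
Move 7: B@(0,0) -> caps B=0 W=0
Move 8: W@(2,2) -> caps B=0 W=0
Move 9: B@(1,2) -> caps B=0 W=0
Move 10: W@(0,3) -> caps B=0 W=0
Move 11: B@(3,1) -> caps B=2 W=0
Move 12: W@(1,0) -> caps B=2 W=0

Answer: 2 0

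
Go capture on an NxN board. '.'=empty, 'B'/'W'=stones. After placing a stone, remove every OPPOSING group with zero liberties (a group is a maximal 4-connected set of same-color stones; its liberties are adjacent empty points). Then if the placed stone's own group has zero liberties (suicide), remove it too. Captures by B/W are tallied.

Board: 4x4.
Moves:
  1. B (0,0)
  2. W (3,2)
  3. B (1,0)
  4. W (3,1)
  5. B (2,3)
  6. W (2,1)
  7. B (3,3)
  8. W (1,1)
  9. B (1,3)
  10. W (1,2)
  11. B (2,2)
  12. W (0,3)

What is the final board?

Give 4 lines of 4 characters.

Move 1: B@(0,0) -> caps B=0 W=0
Move 2: W@(3,2) -> caps B=0 W=0
Move 3: B@(1,0) -> caps B=0 W=0
Move 4: W@(3,1) -> caps B=0 W=0
Move 5: B@(2,3) -> caps B=0 W=0
Move 6: W@(2,1) -> caps B=0 W=0
Move 7: B@(3,3) -> caps B=0 W=0
Move 8: W@(1,1) -> caps B=0 W=0
Move 9: B@(1,3) -> caps B=0 W=0
Move 10: W@(1,2) -> caps B=0 W=0
Move 11: B@(2,2) -> caps B=0 W=0
Move 12: W@(0,3) -> caps B=0 W=4

Answer: B..W
BWW.
.W..
.WW.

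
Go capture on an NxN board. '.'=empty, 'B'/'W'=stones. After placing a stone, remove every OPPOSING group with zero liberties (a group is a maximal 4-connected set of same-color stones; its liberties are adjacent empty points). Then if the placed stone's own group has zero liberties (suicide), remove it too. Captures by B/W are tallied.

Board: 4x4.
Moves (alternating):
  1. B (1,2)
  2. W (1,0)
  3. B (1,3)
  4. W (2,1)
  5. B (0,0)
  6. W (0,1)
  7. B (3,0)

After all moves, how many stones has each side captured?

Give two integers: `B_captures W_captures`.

Answer: 0 1

Derivation:
Move 1: B@(1,2) -> caps B=0 W=0
Move 2: W@(1,0) -> caps B=0 W=0
Move 3: B@(1,3) -> caps B=0 W=0
Move 4: W@(2,1) -> caps B=0 W=0
Move 5: B@(0,0) -> caps B=0 W=0
Move 6: W@(0,1) -> caps B=0 W=1
Move 7: B@(3,0) -> caps B=0 W=1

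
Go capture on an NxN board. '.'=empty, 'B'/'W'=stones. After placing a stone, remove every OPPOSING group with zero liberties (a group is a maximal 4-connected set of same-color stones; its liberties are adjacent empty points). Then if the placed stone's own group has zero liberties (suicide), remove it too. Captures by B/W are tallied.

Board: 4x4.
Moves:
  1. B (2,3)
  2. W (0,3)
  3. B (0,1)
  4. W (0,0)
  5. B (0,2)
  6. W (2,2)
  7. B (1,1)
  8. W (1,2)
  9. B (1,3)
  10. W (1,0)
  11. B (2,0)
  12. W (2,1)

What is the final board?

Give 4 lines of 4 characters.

Answer: .BB.
.BWB
BWWB
....

Derivation:
Move 1: B@(2,3) -> caps B=0 W=0
Move 2: W@(0,3) -> caps B=0 W=0
Move 3: B@(0,1) -> caps B=0 W=0
Move 4: W@(0,0) -> caps B=0 W=0
Move 5: B@(0,2) -> caps B=0 W=0
Move 6: W@(2,2) -> caps B=0 W=0
Move 7: B@(1,1) -> caps B=0 W=0
Move 8: W@(1,2) -> caps B=0 W=0
Move 9: B@(1,3) -> caps B=1 W=0
Move 10: W@(1,0) -> caps B=1 W=0
Move 11: B@(2,0) -> caps B=3 W=0
Move 12: W@(2,1) -> caps B=3 W=0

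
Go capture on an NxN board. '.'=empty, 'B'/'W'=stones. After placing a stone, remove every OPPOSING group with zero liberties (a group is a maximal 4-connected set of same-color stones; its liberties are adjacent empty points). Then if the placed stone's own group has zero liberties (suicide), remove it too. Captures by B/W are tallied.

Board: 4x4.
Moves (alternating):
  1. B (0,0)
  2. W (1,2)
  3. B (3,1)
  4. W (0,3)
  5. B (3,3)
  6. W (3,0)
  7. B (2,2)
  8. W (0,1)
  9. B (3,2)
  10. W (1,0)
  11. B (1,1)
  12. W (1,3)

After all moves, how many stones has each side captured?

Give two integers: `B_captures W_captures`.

Answer: 0 1

Derivation:
Move 1: B@(0,0) -> caps B=0 W=0
Move 2: W@(1,2) -> caps B=0 W=0
Move 3: B@(3,1) -> caps B=0 W=0
Move 4: W@(0,3) -> caps B=0 W=0
Move 5: B@(3,3) -> caps B=0 W=0
Move 6: W@(3,0) -> caps B=0 W=0
Move 7: B@(2,2) -> caps B=0 W=0
Move 8: W@(0,1) -> caps B=0 W=0
Move 9: B@(3,2) -> caps B=0 W=0
Move 10: W@(1,0) -> caps B=0 W=1
Move 11: B@(1,1) -> caps B=0 W=1
Move 12: W@(1,3) -> caps B=0 W=1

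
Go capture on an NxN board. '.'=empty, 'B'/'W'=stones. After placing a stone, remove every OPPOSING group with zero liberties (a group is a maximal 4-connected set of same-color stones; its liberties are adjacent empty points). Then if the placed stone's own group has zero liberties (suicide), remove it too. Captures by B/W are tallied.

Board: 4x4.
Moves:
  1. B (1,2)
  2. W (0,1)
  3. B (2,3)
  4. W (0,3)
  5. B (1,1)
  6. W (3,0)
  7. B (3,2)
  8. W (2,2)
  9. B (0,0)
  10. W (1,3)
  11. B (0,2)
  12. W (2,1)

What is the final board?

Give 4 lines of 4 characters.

Move 1: B@(1,2) -> caps B=0 W=0
Move 2: W@(0,1) -> caps B=0 W=0
Move 3: B@(2,3) -> caps B=0 W=0
Move 4: W@(0,3) -> caps B=0 W=0
Move 5: B@(1,1) -> caps B=0 W=0
Move 6: W@(3,0) -> caps B=0 W=0
Move 7: B@(3,2) -> caps B=0 W=0
Move 8: W@(2,2) -> caps B=0 W=0
Move 9: B@(0,0) -> caps B=0 W=0
Move 10: W@(1,3) -> caps B=0 W=0
Move 11: B@(0,2) -> caps B=3 W=0
Move 12: W@(2,1) -> caps B=3 W=0

Answer: B.B.
.BB.
.WWB
W.B.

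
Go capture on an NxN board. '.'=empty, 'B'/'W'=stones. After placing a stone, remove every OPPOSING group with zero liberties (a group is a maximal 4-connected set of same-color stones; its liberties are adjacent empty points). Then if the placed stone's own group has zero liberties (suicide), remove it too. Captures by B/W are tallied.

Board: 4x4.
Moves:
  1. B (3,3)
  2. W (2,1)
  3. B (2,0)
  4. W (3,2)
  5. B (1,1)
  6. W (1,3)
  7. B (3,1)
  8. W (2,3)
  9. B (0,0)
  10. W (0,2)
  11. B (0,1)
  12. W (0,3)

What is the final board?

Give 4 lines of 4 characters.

Answer: BBWW
.B.W
BW.W
.BW.

Derivation:
Move 1: B@(3,3) -> caps B=0 W=0
Move 2: W@(2,1) -> caps B=0 W=0
Move 3: B@(2,0) -> caps B=0 W=0
Move 4: W@(3,2) -> caps B=0 W=0
Move 5: B@(1,1) -> caps B=0 W=0
Move 6: W@(1,3) -> caps B=0 W=0
Move 7: B@(3,1) -> caps B=0 W=0
Move 8: W@(2,3) -> caps B=0 W=1
Move 9: B@(0,0) -> caps B=0 W=1
Move 10: W@(0,2) -> caps B=0 W=1
Move 11: B@(0,1) -> caps B=0 W=1
Move 12: W@(0,3) -> caps B=0 W=1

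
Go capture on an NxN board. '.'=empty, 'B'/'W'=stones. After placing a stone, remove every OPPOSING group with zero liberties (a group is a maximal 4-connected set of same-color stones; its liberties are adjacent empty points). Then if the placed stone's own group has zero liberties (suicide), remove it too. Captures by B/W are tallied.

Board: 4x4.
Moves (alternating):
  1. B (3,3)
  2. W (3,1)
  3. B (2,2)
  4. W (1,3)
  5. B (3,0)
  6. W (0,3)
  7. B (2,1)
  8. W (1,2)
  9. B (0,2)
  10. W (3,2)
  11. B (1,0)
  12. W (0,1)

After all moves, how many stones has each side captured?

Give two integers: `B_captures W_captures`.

Answer: 0 1

Derivation:
Move 1: B@(3,3) -> caps B=0 W=0
Move 2: W@(3,1) -> caps B=0 W=0
Move 3: B@(2,2) -> caps B=0 W=0
Move 4: W@(1,3) -> caps B=0 W=0
Move 5: B@(3,0) -> caps B=0 W=0
Move 6: W@(0,3) -> caps B=0 W=0
Move 7: B@(2,1) -> caps B=0 W=0
Move 8: W@(1,2) -> caps B=0 W=0
Move 9: B@(0,2) -> caps B=0 W=0
Move 10: W@(3,2) -> caps B=0 W=0
Move 11: B@(1,0) -> caps B=0 W=0
Move 12: W@(0,1) -> caps B=0 W=1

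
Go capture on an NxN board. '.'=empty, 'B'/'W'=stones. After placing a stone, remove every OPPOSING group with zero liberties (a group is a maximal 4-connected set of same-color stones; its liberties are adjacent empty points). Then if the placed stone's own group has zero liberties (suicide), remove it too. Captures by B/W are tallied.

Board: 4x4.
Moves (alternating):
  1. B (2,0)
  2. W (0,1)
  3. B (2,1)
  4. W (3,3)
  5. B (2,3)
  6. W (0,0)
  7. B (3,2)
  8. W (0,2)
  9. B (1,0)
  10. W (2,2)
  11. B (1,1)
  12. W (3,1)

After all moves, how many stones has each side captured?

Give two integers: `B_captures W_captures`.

Answer: 1 0

Derivation:
Move 1: B@(2,0) -> caps B=0 W=0
Move 2: W@(0,1) -> caps B=0 W=0
Move 3: B@(2,1) -> caps B=0 W=0
Move 4: W@(3,3) -> caps B=0 W=0
Move 5: B@(2,3) -> caps B=0 W=0
Move 6: W@(0,0) -> caps B=0 W=0
Move 7: B@(3,2) -> caps B=1 W=0
Move 8: W@(0,2) -> caps B=1 W=0
Move 9: B@(1,0) -> caps B=1 W=0
Move 10: W@(2,2) -> caps B=1 W=0
Move 11: B@(1,1) -> caps B=1 W=0
Move 12: W@(3,1) -> caps B=1 W=0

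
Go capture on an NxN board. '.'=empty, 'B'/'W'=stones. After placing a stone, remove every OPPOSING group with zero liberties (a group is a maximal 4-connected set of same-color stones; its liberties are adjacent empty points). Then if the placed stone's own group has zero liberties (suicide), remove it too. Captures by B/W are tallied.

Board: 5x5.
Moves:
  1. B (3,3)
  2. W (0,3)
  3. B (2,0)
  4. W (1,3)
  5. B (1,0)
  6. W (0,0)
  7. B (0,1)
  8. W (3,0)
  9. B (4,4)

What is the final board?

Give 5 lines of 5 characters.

Answer: .B.W.
B..W.
B....
W..B.
....B

Derivation:
Move 1: B@(3,3) -> caps B=0 W=0
Move 2: W@(0,3) -> caps B=0 W=0
Move 3: B@(2,0) -> caps B=0 W=0
Move 4: W@(1,3) -> caps B=0 W=0
Move 5: B@(1,0) -> caps B=0 W=0
Move 6: W@(0,0) -> caps B=0 W=0
Move 7: B@(0,1) -> caps B=1 W=0
Move 8: W@(3,0) -> caps B=1 W=0
Move 9: B@(4,4) -> caps B=1 W=0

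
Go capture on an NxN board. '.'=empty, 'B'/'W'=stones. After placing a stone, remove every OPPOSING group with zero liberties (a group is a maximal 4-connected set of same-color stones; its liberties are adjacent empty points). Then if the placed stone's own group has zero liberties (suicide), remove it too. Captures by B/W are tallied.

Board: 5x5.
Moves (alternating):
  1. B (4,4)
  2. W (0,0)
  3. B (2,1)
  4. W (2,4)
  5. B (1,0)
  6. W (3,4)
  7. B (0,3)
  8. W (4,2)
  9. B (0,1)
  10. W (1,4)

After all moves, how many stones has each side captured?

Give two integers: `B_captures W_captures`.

Answer: 1 0

Derivation:
Move 1: B@(4,4) -> caps B=0 W=0
Move 2: W@(0,0) -> caps B=0 W=0
Move 3: B@(2,1) -> caps B=0 W=0
Move 4: W@(2,4) -> caps B=0 W=0
Move 5: B@(1,0) -> caps B=0 W=0
Move 6: W@(3,4) -> caps B=0 W=0
Move 7: B@(0,3) -> caps B=0 W=0
Move 8: W@(4,2) -> caps B=0 W=0
Move 9: B@(0,1) -> caps B=1 W=0
Move 10: W@(1,4) -> caps B=1 W=0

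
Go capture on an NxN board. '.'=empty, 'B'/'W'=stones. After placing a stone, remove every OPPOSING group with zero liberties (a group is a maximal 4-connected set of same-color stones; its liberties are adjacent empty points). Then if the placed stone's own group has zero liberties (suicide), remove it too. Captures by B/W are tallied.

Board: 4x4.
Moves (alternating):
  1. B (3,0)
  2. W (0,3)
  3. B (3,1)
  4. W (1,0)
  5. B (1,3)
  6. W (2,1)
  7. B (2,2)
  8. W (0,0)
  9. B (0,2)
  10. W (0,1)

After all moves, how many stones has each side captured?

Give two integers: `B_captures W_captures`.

Move 1: B@(3,0) -> caps B=0 W=0
Move 2: W@(0,3) -> caps B=0 W=0
Move 3: B@(3,1) -> caps B=0 W=0
Move 4: W@(1,0) -> caps B=0 W=0
Move 5: B@(1,3) -> caps B=0 W=0
Move 6: W@(2,1) -> caps B=0 W=0
Move 7: B@(2,2) -> caps B=0 W=0
Move 8: W@(0,0) -> caps B=0 W=0
Move 9: B@(0,2) -> caps B=1 W=0
Move 10: W@(0,1) -> caps B=1 W=0

Answer: 1 0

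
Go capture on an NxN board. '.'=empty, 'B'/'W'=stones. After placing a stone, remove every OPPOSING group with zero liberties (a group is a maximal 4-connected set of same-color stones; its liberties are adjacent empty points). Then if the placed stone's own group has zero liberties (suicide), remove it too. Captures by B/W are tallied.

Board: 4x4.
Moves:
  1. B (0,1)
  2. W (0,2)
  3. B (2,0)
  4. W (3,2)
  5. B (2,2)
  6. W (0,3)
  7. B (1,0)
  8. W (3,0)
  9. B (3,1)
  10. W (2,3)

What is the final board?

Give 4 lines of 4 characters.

Move 1: B@(0,1) -> caps B=0 W=0
Move 2: W@(0,2) -> caps B=0 W=0
Move 3: B@(2,0) -> caps B=0 W=0
Move 4: W@(3,2) -> caps B=0 W=0
Move 5: B@(2,2) -> caps B=0 W=0
Move 6: W@(0,3) -> caps B=0 W=0
Move 7: B@(1,0) -> caps B=0 W=0
Move 8: W@(3,0) -> caps B=0 W=0
Move 9: B@(3,1) -> caps B=1 W=0
Move 10: W@(2,3) -> caps B=1 W=0

Answer: .BWW
B...
B.BW
.BW.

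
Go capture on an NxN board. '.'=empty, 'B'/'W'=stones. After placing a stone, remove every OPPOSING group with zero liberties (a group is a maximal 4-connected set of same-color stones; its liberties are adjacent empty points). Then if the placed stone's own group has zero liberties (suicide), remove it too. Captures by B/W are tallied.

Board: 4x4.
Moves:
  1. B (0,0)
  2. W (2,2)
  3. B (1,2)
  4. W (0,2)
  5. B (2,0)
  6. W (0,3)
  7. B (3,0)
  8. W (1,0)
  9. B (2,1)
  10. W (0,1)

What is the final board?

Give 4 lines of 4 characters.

Answer: .WWW
W.B.
BBW.
B...

Derivation:
Move 1: B@(0,0) -> caps B=0 W=0
Move 2: W@(2,2) -> caps B=0 W=0
Move 3: B@(1,2) -> caps B=0 W=0
Move 4: W@(0,2) -> caps B=0 W=0
Move 5: B@(2,0) -> caps B=0 W=0
Move 6: W@(0,3) -> caps B=0 W=0
Move 7: B@(3,0) -> caps B=0 W=0
Move 8: W@(1,0) -> caps B=0 W=0
Move 9: B@(2,1) -> caps B=0 W=0
Move 10: W@(0,1) -> caps B=0 W=1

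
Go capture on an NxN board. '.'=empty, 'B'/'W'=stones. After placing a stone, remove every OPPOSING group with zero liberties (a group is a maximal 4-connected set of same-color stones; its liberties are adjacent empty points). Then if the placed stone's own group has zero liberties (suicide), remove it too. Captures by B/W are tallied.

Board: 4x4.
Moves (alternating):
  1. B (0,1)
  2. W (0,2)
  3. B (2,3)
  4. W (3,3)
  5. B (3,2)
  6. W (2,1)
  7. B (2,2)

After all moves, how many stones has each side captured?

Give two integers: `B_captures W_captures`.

Answer: 1 0

Derivation:
Move 1: B@(0,1) -> caps B=0 W=0
Move 2: W@(0,2) -> caps B=0 W=0
Move 3: B@(2,3) -> caps B=0 W=0
Move 4: W@(3,3) -> caps B=0 W=0
Move 5: B@(3,2) -> caps B=1 W=0
Move 6: W@(2,1) -> caps B=1 W=0
Move 7: B@(2,2) -> caps B=1 W=0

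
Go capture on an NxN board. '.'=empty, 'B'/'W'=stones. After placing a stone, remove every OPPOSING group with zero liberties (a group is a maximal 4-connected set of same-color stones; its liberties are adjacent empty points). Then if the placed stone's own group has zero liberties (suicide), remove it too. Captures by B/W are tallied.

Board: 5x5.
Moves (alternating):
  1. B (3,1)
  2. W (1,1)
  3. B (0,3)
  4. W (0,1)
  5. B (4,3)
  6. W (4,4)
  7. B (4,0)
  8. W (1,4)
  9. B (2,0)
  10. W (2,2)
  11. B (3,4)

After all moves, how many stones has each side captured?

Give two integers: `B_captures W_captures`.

Answer: 1 0

Derivation:
Move 1: B@(3,1) -> caps B=0 W=0
Move 2: W@(1,1) -> caps B=0 W=0
Move 3: B@(0,3) -> caps B=0 W=0
Move 4: W@(0,1) -> caps B=0 W=0
Move 5: B@(4,3) -> caps B=0 W=0
Move 6: W@(4,4) -> caps B=0 W=0
Move 7: B@(4,0) -> caps B=0 W=0
Move 8: W@(1,4) -> caps B=0 W=0
Move 9: B@(2,0) -> caps B=0 W=0
Move 10: W@(2,2) -> caps B=0 W=0
Move 11: B@(3,4) -> caps B=1 W=0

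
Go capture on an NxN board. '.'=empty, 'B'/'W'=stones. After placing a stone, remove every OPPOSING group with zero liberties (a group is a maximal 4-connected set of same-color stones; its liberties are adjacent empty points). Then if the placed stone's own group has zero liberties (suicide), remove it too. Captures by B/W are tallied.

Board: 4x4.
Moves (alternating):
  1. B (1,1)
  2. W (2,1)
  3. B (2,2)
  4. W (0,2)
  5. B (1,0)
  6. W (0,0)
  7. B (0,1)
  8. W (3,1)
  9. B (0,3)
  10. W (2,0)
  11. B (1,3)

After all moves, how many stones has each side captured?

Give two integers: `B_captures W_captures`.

Move 1: B@(1,1) -> caps B=0 W=0
Move 2: W@(2,1) -> caps B=0 W=0
Move 3: B@(2,2) -> caps B=0 W=0
Move 4: W@(0,2) -> caps B=0 W=0
Move 5: B@(1,0) -> caps B=0 W=0
Move 6: W@(0,0) -> caps B=0 W=0
Move 7: B@(0,1) -> caps B=1 W=0
Move 8: W@(3,1) -> caps B=1 W=0
Move 9: B@(0,3) -> caps B=1 W=0
Move 10: W@(2,0) -> caps B=1 W=0
Move 11: B@(1,3) -> caps B=1 W=0

Answer: 1 0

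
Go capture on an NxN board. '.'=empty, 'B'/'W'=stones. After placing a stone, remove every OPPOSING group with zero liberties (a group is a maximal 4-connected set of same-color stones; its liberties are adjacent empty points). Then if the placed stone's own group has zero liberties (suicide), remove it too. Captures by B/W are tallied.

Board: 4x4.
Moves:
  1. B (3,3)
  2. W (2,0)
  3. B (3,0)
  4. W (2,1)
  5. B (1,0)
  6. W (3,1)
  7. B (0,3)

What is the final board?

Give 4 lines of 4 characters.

Answer: ...B
B...
WW..
.W.B

Derivation:
Move 1: B@(3,3) -> caps B=0 W=0
Move 2: W@(2,0) -> caps B=0 W=0
Move 3: B@(3,0) -> caps B=0 W=0
Move 4: W@(2,1) -> caps B=0 W=0
Move 5: B@(1,0) -> caps B=0 W=0
Move 6: W@(3,1) -> caps B=0 W=1
Move 7: B@(0,3) -> caps B=0 W=1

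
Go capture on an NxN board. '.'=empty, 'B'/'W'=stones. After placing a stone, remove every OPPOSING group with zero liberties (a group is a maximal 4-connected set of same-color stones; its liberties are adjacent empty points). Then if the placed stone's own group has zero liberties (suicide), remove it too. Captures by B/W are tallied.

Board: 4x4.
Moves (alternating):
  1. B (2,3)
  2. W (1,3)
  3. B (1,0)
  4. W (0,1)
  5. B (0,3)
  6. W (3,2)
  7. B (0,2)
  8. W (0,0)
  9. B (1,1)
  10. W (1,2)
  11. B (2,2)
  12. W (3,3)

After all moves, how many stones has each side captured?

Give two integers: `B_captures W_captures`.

Answer: 4 0

Derivation:
Move 1: B@(2,3) -> caps B=0 W=0
Move 2: W@(1,3) -> caps B=0 W=0
Move 3: B@(1,0) -> caps B=0 W=0
Move 4: W@(0,1) -> caps B=0 W=0
Move 5: B@(0,3) -> caps B=0 W=0
Move 6: W@(3,2) -> caps B=0 W=0
Move 7: B@(0,2) -> caps B=0 W=0
Move 8: W@(0,0) -> caps B=0 W=0
Move 9: B@(1,1) -> caps B=2 W=0
Move 10: W@(1,2) -> caps B=2 W=0
Move 11: B@(2,2) -> caps B=4 W=0
Move 12: W@(3,3) -> caps B=4 W=0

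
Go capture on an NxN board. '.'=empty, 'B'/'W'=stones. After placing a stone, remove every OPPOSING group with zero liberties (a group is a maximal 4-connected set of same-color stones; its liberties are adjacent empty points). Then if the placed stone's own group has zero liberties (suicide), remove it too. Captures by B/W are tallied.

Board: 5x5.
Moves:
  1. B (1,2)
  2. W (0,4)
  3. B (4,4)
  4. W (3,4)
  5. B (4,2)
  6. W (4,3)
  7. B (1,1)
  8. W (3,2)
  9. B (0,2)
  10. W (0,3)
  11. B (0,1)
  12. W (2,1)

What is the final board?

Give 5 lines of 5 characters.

Answer: .BBWW
.BB..
.W...
..W.W
..BW.

Derivation:
Move 1: B@(1,2) -> caps B=0 W=0
Move 2: W@(0,4) -> caps B=0 W=0
Move 3: B@(4,4) -> caps B=0 W=0
Move 4: W@(3,4) -> caps B=0 W=0
Move 5: B@(4,2) -> caps B=0 W=0
Move 6: W@(4,3) -> caps B=0 W=1
Move 7: B@(1,1) -> caps B=0 W=1
Move 8: W@(3,2) -> caps B=0 W=1
Move 9: B@(0,2) -> caps B=0 W=1
Move 10: W@(0,3) -> caps B=0 W=1
Move 11: B@(0,1) -> caps B=0 W=1
Move 12: W@(2,1) -> caps B=0 W=1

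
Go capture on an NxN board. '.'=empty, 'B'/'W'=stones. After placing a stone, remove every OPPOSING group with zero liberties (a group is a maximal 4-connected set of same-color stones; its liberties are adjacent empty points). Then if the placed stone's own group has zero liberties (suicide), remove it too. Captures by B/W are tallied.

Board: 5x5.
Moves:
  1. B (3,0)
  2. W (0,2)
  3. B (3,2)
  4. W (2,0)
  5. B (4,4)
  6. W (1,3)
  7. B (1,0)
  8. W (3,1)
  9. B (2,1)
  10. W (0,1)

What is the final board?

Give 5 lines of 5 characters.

Answer: .WW..
B..W.
.B...
BWB..
....B

Derivation:
Move 1: B@(3,0) -> caps B=0 W=0
Move 2: W@(0,2) -> caps B=0 W=0
Move 3: B@(3,2) -> caps B=0 W=0
Move 4: W@(2,0) -> caps B=0 W=0
Move 5: B@(4,4) -> caps B=0 W=0
Move 6: W@(1,3) -> caps B=0 W=0
Move 7: B@(1,0) -> caps B=0 W=0
Move 8: W@(3,1) -> caps B=0 W=0
Move 9: B@(2,1) -> caps B=1 W=0
Move 10: W@(0,1) -> caps B=1 W=0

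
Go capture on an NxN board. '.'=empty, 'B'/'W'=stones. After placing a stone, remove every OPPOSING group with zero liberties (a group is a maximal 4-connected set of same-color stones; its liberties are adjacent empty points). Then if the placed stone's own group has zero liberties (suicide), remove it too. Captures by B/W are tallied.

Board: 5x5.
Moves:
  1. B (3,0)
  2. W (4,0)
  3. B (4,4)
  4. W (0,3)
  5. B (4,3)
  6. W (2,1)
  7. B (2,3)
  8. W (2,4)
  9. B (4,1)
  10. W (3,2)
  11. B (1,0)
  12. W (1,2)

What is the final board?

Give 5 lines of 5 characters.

Move 1: B@(3,0) -> caps B=0 W=0
Move 2: W@(4,0) -> caps B=0 W=0
Move 3: B@(4,4) -> caps B=0 W=0
Move 4: W@(0,3) -> caps B=0 W=0
Move 5: B@(4,3) -> caps B=0 W=0
Move 6: W@(2,1) -> caps B=0 W=0
Move 7: B@(2,3) -> caps B=0 W=0
Move 8: W@(2,4) -> caps B=0 W=0
Move 9: B@(4,1) -> caps B=1 W=0
Move 10: W@(3,2) -> caps B=1 W=0
Move 11: B@(1,0) -> caps B=1 W=0
Move 12: W@(1,2) -> caps B=1 W=0

Answer: ...W.
B.W..
.W.BW
B.W..
.B.BB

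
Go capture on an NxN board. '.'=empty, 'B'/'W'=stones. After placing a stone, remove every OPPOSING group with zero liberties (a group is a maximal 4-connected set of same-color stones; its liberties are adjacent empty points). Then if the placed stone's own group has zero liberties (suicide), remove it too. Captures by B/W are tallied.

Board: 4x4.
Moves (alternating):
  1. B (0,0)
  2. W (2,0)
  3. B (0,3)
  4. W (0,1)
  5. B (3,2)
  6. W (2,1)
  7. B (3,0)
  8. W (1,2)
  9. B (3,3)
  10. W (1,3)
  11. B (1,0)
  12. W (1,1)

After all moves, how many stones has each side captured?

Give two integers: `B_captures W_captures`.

Answer: 0 2

Derivation:
Move 1: B@(0,0) -> caps B=0 W=0
Move 2: W@(2,0) -> caps B=0 W=0
Move 3: B@(0,3) -> caps B=0 W=0
Move 4: W@(0,1) -> caps B=0 W=0
Move 5: B@(3,2) -> caps B=0 W=0
Move 6: W@(2,1) -> caps B=0 W=0
Move 7: B@(3,0) -> caps B=0 W=0
Move 8: W@(1,2) -> caps B=0 W=0
Move 9: B@(3,3) -> caps B=0 W=0
Move 10: W@(1,3) -> caps B=0 W=0
Move 11: B@(1,0) -> caps B=0 W=0
Move 12: W@(1,1) -> caps B=0 W=2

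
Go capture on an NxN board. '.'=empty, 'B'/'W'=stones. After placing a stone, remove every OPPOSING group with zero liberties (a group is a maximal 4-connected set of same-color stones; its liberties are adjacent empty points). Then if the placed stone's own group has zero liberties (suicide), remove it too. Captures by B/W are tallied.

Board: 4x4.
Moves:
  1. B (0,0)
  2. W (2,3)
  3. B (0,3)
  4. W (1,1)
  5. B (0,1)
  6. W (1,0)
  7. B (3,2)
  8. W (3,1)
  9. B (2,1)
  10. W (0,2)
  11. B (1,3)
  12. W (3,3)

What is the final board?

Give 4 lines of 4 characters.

Move 1: B@(0,0) -> caps B=0 W=0
Move 2: W@(2,3) -> caps B=0 W=0
Move 3: B@(0,3) -> caps B=0 W=0
Move 4: W@(1,1) -> caps B=0 W=0
Move 5: B@(0,1) -> caps B=0 W=0
Move 6: W@(1,0) -> caps B=0 W=0
Move 7: B@(3,2) -> caps B=0 W=0
Move 8: W@(3,1) -> caps B=0 W=0
Move 9: B@(2,1) -> caps B=0 W=0
Move 10: W@(0,2) -> caps B=0 W=2
Move 11: B@(1,3) -> caps B=0 W=2
Move 12: W@(3,3) -> caps B=0 W=2

Answer: ..WB
WW.B
.B.W
.WBW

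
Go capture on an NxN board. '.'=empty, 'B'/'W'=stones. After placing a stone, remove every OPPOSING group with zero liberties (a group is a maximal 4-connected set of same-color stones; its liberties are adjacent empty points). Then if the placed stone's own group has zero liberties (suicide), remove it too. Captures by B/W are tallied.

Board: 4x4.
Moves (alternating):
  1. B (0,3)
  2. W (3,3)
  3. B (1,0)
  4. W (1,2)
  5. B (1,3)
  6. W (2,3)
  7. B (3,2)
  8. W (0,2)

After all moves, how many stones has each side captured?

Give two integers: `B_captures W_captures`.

Answer: 0 2

Derivation:
Move 1: B@(0,3) -> caps B=0 W=0
Move 2: W@(3,3) -> caps B=0 W=0
Move 3: B@(1,0) -> caps B=0 W=0
Move 4: W@(1,2) -> caps B=0 W=0
Move 5: B@(1,3) -> caps B=0 W=0
Move 6: W@(2,3) -> caps B=0 W=0
Move 7: B@(3,2) -> caps B=0 W=0
Move 8: W@(0,2) -> caps B=0 W=2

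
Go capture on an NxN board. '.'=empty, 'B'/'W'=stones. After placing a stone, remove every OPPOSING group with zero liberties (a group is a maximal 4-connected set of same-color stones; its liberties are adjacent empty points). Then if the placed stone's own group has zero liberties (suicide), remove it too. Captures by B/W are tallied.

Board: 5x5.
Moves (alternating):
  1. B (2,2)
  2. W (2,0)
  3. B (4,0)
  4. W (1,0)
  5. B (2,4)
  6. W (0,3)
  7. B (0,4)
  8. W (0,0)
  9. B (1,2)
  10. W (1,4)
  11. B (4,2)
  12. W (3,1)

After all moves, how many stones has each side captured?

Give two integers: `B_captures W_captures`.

Answer: 0 1

Derivation:
Move 1: B@(2,2) -> caps B=0 W=0
Move 2: W@(2,0) -> caps B=0 W=0
Move 3: B@(4,0) -> caps B=0 W=0
Move 4: W@(1,0) -> caps B=0 W=0
Move 5: B@(2,4) -> caps B=0 W=0
Move 6: W@(0,3) -> caps B=0 W=0
Move 7: B@(0,4) -> caps B=0 W=0
Move 8: W@(0,0) -> caps B=0 W=0
Move 9: B@(1,2) -> caps B=0 W=0
Move 10: W@(1,4) -> caps B=0 W=1
Move 11: B@(4,2) -> caps B=0 W=1
Move 12: W@(3,1) -> caps B=0 W=1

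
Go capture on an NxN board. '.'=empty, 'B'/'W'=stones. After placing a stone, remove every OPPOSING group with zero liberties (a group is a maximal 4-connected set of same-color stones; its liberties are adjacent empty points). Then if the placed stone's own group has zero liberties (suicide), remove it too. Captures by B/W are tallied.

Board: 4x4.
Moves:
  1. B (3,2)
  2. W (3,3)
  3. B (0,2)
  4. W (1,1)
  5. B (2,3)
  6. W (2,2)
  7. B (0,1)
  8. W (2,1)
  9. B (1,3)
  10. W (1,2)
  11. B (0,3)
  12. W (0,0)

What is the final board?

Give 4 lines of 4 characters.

Move 1: B@(3,2) -> caps B=0 W=0
Move 2: W@(3,3) -> caps B=0 W=0
Move 3: B@(0,2) -> caps B=0 W=0
Move 4: W@(1,1) -> caps B=0 W=0
Move 5: B@(2,3) -> caps B=1 W=0
Move 6: W@(2,2) -> caps B=1 W=0
Move 7: B@(0,1) -> caps B=1 W=0
Move 8: W@(2,1) -> caps B=1 W=0
Move 9: B@(1,3) -> caps B=1 W=0
Move 10: W@(1,2) -> caps B=1 W=0
Move 11: B@(0,3) -> caps B=1 W=0
Move 12: W@(0,0) -> caps B=1 W=0

Answer: WBBB
.WWB
.WWB
..B.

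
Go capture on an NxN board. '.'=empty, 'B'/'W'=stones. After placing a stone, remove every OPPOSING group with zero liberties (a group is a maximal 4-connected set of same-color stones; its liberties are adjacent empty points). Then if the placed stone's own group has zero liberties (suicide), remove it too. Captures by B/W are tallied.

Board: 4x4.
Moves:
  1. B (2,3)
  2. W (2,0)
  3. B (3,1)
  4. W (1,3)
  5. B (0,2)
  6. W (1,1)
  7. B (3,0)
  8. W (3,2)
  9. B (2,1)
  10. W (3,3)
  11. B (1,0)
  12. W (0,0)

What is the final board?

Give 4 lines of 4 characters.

Answer: W.B.
BW.W
.B.B
BBWW

Derivation:
Move 1: B@(2,3) -> caps B=0 W=0
Move 2: W@(2,0) -> caps B=0 W=0
Move 3: B@(3,1) -> caps B=0 W=0
Move 4: W@(1,3) -> caps B=0 W=0
Move 5: B@(0,2) -> caps B=0 W=0
Move 6: W@(1,1) -> caps B=0 W=0
Move 7: B@(3,0) -> caps B=0 W=0
Move 8: W@(3,2) -> caps B=0 W=0
Move 9: B@(2,1) -> caps B=0 W=0
Move 10: W@(3,3) -> caps B=0 W=0
Move 11: B@(1,0) -> caps B=1 W=0
Move 12: W@(0,0) -> caps B=1 W=0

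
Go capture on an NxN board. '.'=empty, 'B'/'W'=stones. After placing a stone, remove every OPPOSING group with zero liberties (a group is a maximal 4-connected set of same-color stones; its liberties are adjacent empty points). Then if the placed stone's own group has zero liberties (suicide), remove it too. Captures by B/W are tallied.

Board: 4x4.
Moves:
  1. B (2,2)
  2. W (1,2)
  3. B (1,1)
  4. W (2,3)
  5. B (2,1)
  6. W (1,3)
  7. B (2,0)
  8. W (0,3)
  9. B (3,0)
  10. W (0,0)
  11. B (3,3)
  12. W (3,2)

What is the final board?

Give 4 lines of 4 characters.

Move 1: B@(2,2) -> caps B=0 W=0
Move 2: W@(1,2) -> caps B=0 W=0
Move 3: B@(1,1) -> caps B=0 W=0
Move 4: W@(2,3) -> caps B=0 W=0
Move 5: B@(2,1) -> caps B=0 W=0
Move 6: W@(1,3) -> caps B=0 W=0
Move 7: B@(2,0) -> caps B=0 W=0
Move 8: W@(0,3) -> caps B=0 W=0
Move 9: B@(3,0) -> caps B=0 W=0
Move 10: W@(0,0) -> caps B=0 W=0
Move 11: B@(3,3) -> caps B=0 W=0
Move 12: W@(3,2) -> caps B=0 W=1

Answer: W..W
.BWW
BBBW
B.W.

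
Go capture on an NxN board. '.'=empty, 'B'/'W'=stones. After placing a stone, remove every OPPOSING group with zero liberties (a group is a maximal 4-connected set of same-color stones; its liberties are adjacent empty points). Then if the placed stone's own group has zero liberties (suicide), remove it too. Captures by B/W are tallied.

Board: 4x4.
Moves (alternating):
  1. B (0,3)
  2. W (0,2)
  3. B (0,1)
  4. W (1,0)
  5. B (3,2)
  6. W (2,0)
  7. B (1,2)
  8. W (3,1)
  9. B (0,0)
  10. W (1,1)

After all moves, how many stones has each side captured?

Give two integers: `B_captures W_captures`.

Move 1: B@(0,3) -> caps B=0 W=0
Move 2: W@(0,2) -> caps B=0 W=0
Move 3: B@(0,1) -> caps B=0 W=0
Move 4: W@(1,0) -> caps B=0 W=0
Move 5: B@(3,2) -> caps B=0 W=0
Move 6: W@(2,0) -> caps B=0 W=0
Move 7: B@(1,2) -> caps B=1 W=0
Move 8: W@(3,1) -> caps B=1 W=0
Move 9: B@(0,0) -> caps B=1 W=0
Move 10: W@(1,1) -> caps B=1 W=0

Answer: 1 0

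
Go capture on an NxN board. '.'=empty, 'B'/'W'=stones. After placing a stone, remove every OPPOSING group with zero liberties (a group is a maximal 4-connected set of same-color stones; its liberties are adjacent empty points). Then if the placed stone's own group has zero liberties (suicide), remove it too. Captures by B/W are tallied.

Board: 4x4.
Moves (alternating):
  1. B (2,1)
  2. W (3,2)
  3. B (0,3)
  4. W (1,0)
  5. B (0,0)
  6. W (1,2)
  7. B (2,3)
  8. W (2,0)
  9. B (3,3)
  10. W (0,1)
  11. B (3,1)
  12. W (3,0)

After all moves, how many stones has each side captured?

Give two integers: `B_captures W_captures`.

Answer: 0 1

Derivation:
Move 1: B@(2,1) -> caps B=0 W=0
Move 2: W@(3,2) -> caps B=0 W=0
Move 3: B@(0,3) -> caps B=0 W=0
Move 4: W@(1,0) -> caps B=0 W=0
Move 5: B@(0,0) -> caps B=0 W=0
Move 6: W@(1,2) -> caps B=0 W=0
Move 7: B@(2,3) -> caps B=0 W=0
Move 8: W@(2,0) -> caps B=0 W=0
Move 9: B@(3,3) -> caps B=0 W=0
Move 10: W@(0,1) -> caps B=0 W=1
Move 11: B@(3,1) -> caps B=0 W=1
Move 12: W@(3,0) -> caps B=0 W=1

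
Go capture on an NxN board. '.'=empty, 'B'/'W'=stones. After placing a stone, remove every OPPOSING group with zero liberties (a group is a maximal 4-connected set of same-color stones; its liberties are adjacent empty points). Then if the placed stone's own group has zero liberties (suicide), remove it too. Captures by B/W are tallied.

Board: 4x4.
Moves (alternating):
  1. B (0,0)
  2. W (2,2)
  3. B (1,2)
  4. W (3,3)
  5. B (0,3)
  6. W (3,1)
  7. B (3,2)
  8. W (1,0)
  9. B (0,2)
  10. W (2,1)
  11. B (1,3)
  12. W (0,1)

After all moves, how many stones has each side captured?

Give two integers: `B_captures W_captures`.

Answer: 0 1

Derivation:
Move 1: B@(0,0) -> caps B=0 W=0
Move 2: W@(2,2) -> caps B=0 W=0
Move 3: B@(1,2) -> caps B=0 W=0
Move 4: W@(3,3) -> caps B=0 W=0
Move 5: B@(0,3) -> caps B=0 W=0
Move 6: W@(3,1) -> caps B=0 W=0
Move 7: B@(3,2) -> caps B=0 W=0
Move 8: W@(1,0) -> caps B=0 W=0
Move 9: B@(0,2) -> caps B=0 W=0
Move 10: W@(2,1) -> caps B=0 W=0
Move 11: B@(1,3) -> caps B=0 W=0
Move 12: W@(0,1) -> caps B=0 W=1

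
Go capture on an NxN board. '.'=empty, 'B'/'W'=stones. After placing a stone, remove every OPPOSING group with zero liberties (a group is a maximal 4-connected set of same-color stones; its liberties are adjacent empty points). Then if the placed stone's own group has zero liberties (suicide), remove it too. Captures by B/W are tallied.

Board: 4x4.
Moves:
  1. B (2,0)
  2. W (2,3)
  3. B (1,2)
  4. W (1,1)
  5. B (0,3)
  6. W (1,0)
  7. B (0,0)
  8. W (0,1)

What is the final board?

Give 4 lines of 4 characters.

Move 1: B@(2,0) -> caps B=0 W=0
Move 2: W@(2,3) -> caps B=0 W=0
Move 3: B@(1,2) -> caps B=0 W=0
Move 4: W@(1,1) -> caps B=0 W=0
Move 5: B@(0,3) -> caps B=0 W=0
Move 6: W@(1,0) -> caps B=0 W=0
Move 7: B@(0,0) -> caps B=0 W=0
Move 8: W@(0,1) -> caps B=0 W=1

Answer: .W.B
WWB.
B..W
....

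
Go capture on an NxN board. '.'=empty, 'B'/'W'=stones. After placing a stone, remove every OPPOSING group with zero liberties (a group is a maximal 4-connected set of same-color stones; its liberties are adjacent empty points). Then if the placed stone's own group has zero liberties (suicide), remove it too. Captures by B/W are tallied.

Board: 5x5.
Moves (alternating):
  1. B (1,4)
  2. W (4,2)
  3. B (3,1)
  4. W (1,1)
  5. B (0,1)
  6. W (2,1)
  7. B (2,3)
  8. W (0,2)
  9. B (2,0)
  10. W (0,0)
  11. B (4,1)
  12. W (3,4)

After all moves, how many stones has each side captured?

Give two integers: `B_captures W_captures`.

Move 1: B@(1,4) -> caps B=0 W=0
Move 2: W@(4,2) -> caps B=0 W=0
Move 3: B@(3,1) -> caps B=0 W=0
Move 4: W@(1,1) -> caps B=0 W=0
Move 5: B@(0,1) -> caps B=0 W=0
Move 6: W@(2,1) -> caps B=0 W=0
Move 7: B@(2,3) -> caps B=0 W=0
Move 8: W@(0,2) -> caps B=0 W=0
Move 9: B@(2,0) -> caps B=0 W=0
Move 10: W@(0,0) -> caps B=0 W=1
Move 11: B@(4,1) -> caps B=0 W=1
Move 12: W@(3,4) -> caps B=0 W=1

Answer: 0 1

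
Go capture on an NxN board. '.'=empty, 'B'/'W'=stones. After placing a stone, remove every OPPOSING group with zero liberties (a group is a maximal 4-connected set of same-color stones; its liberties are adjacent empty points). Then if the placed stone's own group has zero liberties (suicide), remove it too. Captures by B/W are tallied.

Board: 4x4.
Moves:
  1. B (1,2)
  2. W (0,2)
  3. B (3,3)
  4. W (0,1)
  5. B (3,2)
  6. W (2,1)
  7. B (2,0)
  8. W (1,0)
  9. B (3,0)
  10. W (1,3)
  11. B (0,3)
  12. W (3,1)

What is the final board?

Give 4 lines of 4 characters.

Move 1: B@(1,2) -> caps B=0 W=0
Move 2: W@(0,2) -> caps B=0 W=0
Move 3: B@(3,3) -> caps B=0 W=0
Move 4: W@(0,1) -> caps B=0 W=0
Move 5: B@(3,2) -> caps B=0 W=0
Move 6: W@(2,1) -> caps B=0 W=0
Move 7: B@(2,0) -> caps B=0 W=0
Move 8: W@(1,0) -> caps B=0 W=0
Move 9: B@(3,0) -> caps B=0 W=0
Move 10: W@(1,3) -> caps B=0 W=0
Move 11: B@(0,3) -> caps B=0 W=0
Move 12: W@(3,1) -> caps B=0 W=2

Answer: .WW.
W.BW
.W..
.WBB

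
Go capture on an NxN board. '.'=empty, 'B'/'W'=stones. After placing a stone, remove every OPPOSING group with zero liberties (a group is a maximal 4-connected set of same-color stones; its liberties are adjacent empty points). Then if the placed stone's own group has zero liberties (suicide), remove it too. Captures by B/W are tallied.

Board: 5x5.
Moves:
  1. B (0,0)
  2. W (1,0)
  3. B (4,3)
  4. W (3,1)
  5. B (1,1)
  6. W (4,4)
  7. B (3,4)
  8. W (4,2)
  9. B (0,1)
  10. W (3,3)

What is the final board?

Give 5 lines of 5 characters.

Move 1: B@(0,0) -> caps B=0 W=0
Move 2: W@(1,0) -> caps B=0 W=0
Move 3: B@(4,3) -> caps B=0 W=0
Move 4: W@(3,1) -> caps B=0 W=0
Move 5: B@(1,1) -> caps B=0 W=0
Move 6: W@(4,4) -> caps B=0 W=0
Move 7: B@(3,4) -> caps B=1 W=0
Move 8: W@(4,2) -> caps B=1 W=0
Move 9: B@(0,1) -> caps B=1 W=0
Move 10: W@(3,3) -> caps B=1 W=0

Answer: BB...
WB...
.....
.W.WB
..WB.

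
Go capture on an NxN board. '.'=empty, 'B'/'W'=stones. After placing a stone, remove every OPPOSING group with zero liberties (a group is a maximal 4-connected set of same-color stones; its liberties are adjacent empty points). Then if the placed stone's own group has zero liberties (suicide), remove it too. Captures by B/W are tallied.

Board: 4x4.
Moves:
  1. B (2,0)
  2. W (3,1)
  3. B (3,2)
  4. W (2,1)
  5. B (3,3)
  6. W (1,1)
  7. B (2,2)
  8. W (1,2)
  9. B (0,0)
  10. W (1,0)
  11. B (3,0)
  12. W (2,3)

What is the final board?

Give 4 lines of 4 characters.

Move 1: B@(2,0) -> caps B=0 W=0
Move 2: W@(3,1) -> caps B=0 W=0
Move 3: B@(3,2) -> caps B=0 W=0
Move 4: W@(2,1) -> caps B=0 W=0
Move 5: B@(3,3) -> caps B=0 W=0
Move 6: W@(1,1) -> caps B=0 W=0
Move 7: B@(2,2) -> caps B=0 W=0
Move 8: W@(1,2) -> caps B=0 W=0
Move 9: B@(0,0) -> caps B=0 W=0
Move 10: W@(1,0) -> caps B=0 W=0
Move 11: B@(3,0) -> caps B=0 W=0
Move 12: W@(2,3) -> caps B=0 W=3

Answer: B...
WWW.
.W.W
.W..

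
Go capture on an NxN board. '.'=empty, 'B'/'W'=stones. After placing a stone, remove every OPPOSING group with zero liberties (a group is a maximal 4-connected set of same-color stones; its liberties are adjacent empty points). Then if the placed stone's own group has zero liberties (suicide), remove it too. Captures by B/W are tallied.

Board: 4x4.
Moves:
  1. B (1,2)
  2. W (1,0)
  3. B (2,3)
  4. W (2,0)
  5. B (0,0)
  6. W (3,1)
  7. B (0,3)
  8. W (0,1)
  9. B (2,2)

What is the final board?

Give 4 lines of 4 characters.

Answer: .W.B
W.B.
W.BB
.W..

Derivation:
Move 1: B@(1,2) -> caps B=0 W=0
Move 2: W@(1,0) -> caps B=0 W=0
Move 3: B@(2,3) -> caps B=0 W=0
Move 4: W@(2,0) -> caps B=0 W=0
Move 5: B@(0,0) -> caps B=0 W=0
Move 6: W@(3,1) -> caps B=0 W=0
Move 7: B@(0,3) -> caps B=0 W=0
Move 8: W@(0,1) -> caps B=0 W=1
Move 9: B@(2,2) -> caps B=0 W=1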